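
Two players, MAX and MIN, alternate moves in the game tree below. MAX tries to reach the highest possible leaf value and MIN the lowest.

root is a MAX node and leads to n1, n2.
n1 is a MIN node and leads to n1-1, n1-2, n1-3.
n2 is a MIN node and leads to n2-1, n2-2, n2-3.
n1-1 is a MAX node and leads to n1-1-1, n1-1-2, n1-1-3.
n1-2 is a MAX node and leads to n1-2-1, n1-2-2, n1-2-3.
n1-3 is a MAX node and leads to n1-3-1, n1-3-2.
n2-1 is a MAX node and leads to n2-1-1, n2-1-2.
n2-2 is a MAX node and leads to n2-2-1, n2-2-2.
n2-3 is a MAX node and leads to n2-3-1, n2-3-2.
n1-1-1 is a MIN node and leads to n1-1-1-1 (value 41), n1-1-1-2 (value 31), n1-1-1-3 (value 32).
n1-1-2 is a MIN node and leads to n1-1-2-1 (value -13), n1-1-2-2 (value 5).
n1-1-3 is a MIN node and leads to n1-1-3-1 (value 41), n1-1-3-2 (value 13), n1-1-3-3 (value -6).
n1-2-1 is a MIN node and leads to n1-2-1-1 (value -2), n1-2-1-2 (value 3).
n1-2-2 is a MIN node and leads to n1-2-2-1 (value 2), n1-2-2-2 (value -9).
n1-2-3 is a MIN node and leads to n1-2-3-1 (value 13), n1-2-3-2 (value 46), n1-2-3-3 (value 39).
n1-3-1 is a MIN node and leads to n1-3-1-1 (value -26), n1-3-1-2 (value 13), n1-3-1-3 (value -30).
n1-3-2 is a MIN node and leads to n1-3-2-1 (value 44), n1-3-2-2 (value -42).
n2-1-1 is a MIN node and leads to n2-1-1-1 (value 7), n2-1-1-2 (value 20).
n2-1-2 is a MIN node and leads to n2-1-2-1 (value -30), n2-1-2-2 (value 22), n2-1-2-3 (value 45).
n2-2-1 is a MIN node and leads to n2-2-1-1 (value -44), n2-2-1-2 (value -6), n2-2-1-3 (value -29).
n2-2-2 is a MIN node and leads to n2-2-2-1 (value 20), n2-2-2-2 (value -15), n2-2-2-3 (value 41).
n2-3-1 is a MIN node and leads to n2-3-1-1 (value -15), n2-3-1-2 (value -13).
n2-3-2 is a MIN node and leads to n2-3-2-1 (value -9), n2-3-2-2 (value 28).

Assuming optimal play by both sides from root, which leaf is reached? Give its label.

n1-1-1 (MIN): min(41, 31, 32) = 31
n1-1-2 (MIN): min(-13, 5) = -13
n1-1-3 (MIN): min(41, 13, -6) = -6
n1-1 (MAX): max(31, -13, -6) = 31
n1-2-1 (MIN): min(-2, 3) = -2
n1-2-2 (MIN): min(2, -9) = -9
n1-2-3 (MIN): min(13, 46, 39) = 13
n1-2 (MAX): max(-2, -9, 13) = 13
n1-3-1 (MIN): min(-26, 13, -30) = -30
n1-3-2 (MIN): min(44, -42) = -42
n1-3 (MAX): max(-30, -42) = -30
n1 (MIN): min(31, 13, -30) = -30
n2-1-1 (MIN): min(7, 20) = 7
n2-1-2 (MIN): min(-30, 22, 45) = -30
n2-1 (MAX): max(7, -30) = 7
n2-2-1 (MIN): min(-44, -6, -29) = -44
n2-2-2 (MIN): min(20, -15, 41) = -15
n2-2 (MAX): max(-44, -15) = -15
n2-3-1 (MIN): min(-15, -13) = -15
n2-3-2 (MIN): min(-9, 28) = -9
n2-3 (MAX): max(-15, -9) = -9
n2 (MIN): min(7, -15, -9) = -15
root (MAX): max(-30, -15) = -15
At root, MAX picks n2 (highest: -15).
At n2, MIN picks n2-2 (lowest: -15).
At n2-2, MAX picks n2-2-2 (highest: -15).
At n2-2-2, MIN picks n2-2-2-2 (lowest: -15).
Terminal value -15.

n2-2-2-2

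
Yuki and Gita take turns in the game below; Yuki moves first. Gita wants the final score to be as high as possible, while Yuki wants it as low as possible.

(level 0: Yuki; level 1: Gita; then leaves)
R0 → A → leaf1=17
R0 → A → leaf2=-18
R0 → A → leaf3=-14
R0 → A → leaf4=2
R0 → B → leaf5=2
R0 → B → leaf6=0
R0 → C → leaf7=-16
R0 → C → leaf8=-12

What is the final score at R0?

-12

A (Gita): max(17, -18, -14, 2) = 17
B (Gita): max(2, 0) = 2
C (Gita): max(-16, -12) = -12
R0 (Yuki): min(17, 2, -12) = -12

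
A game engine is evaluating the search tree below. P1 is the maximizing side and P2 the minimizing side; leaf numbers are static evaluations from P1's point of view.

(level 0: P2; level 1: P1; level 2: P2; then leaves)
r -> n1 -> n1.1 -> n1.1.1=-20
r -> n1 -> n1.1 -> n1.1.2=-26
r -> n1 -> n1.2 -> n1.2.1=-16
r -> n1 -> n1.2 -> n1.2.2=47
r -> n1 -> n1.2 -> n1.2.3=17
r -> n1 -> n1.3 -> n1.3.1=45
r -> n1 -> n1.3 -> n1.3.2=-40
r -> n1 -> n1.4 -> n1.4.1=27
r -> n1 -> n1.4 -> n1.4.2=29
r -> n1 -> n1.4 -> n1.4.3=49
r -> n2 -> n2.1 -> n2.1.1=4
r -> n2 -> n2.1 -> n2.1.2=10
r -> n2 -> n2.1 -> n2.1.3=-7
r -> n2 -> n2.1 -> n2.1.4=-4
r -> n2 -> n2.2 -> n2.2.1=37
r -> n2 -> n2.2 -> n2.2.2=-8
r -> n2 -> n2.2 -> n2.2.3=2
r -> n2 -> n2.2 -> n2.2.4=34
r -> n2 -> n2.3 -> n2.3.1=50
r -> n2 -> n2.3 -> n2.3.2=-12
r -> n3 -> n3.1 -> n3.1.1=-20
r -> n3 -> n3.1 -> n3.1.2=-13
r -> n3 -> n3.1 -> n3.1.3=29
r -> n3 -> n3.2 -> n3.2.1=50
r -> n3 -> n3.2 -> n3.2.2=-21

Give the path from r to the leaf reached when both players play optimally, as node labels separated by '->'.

r -> n3 -> n3.1 -> n3.1.1

n1.1 (P2): min(-20, -26) = -26
n1.2 (P2): min(-16, 47, 17) = -16
n1.3 (P2): min(45, -40) = -40
n1.4 (P2): min(27, 29, 49) = 27
n1 (P1): max(-26, -16, -40, 27) = 27
n2.1 (P2): min(4, 10, -7, -4) = -7
n2.2 (P2): min(37, -8, 2, 34) = -8
n2.3 (P2): min(50, -12) = -12
n2 (P1): max(-7, -8, -12) = -7
n3.1 (P2): min(-20, -13, 29) = -20
n3.2 (P2): min(50, -21) = -21
n3 (P1): max(-20, -21) = -20
r (P2): min(27, -7, -20) = -20
At r, P2 picks n3 (lowest: -20).
At n3, P1 picks n3.1 (highest: -20).
At n3.1, P2 picks n3.1.1 (lowest: -20).
Terminal value -20.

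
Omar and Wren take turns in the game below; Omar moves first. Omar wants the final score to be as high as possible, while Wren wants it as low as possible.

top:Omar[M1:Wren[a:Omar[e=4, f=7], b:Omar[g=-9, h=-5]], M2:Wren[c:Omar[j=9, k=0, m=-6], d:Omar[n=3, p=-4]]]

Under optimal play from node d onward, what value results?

d (Omar): max(3, -4) = 3

3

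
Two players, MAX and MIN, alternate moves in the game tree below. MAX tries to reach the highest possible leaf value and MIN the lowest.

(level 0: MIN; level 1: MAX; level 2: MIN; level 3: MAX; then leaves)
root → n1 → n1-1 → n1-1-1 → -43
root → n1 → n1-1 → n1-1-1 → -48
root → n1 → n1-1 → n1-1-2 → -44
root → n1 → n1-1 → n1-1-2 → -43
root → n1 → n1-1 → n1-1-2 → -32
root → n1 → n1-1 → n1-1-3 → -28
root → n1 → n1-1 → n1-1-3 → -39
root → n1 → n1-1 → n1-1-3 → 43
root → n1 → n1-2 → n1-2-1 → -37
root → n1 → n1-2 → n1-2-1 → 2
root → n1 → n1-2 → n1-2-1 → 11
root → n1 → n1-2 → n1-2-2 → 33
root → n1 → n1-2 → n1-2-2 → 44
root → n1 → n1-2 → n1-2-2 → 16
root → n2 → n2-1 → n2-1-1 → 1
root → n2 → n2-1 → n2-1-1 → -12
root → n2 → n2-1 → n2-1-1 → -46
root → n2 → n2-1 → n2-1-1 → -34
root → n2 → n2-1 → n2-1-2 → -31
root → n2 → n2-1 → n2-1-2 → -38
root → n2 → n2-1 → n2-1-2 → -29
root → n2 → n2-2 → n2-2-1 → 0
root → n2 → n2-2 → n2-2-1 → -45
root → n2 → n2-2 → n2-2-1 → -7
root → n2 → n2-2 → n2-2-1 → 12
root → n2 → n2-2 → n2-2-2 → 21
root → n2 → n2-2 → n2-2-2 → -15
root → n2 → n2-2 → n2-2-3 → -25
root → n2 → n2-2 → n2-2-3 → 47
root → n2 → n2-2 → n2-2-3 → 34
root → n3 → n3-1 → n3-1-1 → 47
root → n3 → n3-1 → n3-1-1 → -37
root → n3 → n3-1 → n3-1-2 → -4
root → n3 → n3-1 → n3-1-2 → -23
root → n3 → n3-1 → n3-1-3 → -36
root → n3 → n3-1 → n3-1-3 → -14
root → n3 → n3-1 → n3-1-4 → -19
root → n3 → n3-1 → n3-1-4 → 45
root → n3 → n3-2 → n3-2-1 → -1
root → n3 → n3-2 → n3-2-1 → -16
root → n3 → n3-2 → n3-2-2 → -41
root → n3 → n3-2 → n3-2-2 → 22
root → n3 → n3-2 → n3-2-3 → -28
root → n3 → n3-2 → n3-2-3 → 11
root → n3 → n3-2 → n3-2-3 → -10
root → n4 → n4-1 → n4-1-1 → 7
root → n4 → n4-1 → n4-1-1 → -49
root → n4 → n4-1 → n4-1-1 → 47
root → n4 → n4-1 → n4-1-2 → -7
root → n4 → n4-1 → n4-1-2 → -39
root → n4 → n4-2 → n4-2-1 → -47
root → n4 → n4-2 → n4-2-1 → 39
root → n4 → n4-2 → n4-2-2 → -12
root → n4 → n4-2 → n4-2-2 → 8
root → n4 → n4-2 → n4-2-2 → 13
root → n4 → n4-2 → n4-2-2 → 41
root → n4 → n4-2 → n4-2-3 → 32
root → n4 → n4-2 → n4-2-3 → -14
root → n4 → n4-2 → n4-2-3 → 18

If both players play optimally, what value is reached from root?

-1

n1-1-1 (MAX): max(-43, -48) = -43
n1-1-2 (MAX): max(-44, -43, -32) = -32
n1-1-3 (MAX): max(-28, -39, 43) = 43
n1-1 (MIN): min(-43, -32, 43) = -43
n1-2-1 (MAX): max(-37, 2, 11) = 11
n1-2-2 (MAX): max(33, 44, 16) = 44
n1-2 (MIN): min(11, 44) = 11
n1 (MAX): max(-43, 11) = 11
n2-1-1 (MAX): max(1, -12, -46, -34) = 1
n2-1-2 (MAX): max(-31, -38, -29) = -29
n2-1 (MIN): min(1, -29) = -29
n2-2-1 (MAX): max(0, -45, -7, 12) = 12
n2-2-2 (MAX): max(21, -15) = 21
n2-2-3 (MAX): max(-25, 47, 34) = 47
n2-2 (MIN): min(12, 21, 47) = 12
n2 (MAX): max(-29, 12) = 12
n3-1-1 (MAX): max(47, -37) = 47
n3-1-2 (MAX): max(-4, -23) = -4
n3-1-3 (MAX): max(-36, -14) = -14
n3-1-4 (MAX): max(-19, 45) = 45
n3-1 (MIN): min(47, -4, -14, 45) = -14
n3-2-1 (MAX): max(-1, -16) = -1
n3-2-2 (MAX): max(-41, 22) = 22
n3-2-3 (MAX): max(-28, 11, -10) = 11
n3-2 (MIN): min(-1, 22, 11) = -1
n3 (MAX): max(-14, -1) = -1
n4-1-1 (MAX): max(7, -49, 47) = 47
n4-1-2 (MAX): max(-7, -39) = -7
n4-1 (MIN): min(47, -7) = -7
n4-2-1 (MAX): max(-47, 39) = 39
n4-2-2 (MAX): max(-12, 8, 13, 41) = 41
n4-2-3 (MAX): max(32, -14, 18) = 32
n4-2 (MIN): min(39, 41, 32) = 32
n4 (MAX): max(-7, 32) = 32
root (MIN): min(11, 12, -1, 32) = -1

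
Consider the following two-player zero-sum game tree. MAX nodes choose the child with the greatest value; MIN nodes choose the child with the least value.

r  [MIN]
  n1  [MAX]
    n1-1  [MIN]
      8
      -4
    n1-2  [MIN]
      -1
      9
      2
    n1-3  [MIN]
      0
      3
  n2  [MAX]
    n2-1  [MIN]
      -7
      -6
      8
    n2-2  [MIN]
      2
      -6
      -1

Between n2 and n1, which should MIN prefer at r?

n2-1 (MIN): min(-7, -6, 8) = -7
n2-2 (MIN): min(2, -6, -1) = -6
n2 (MAX): max(-7, -6) = -6
n1-1 (MIN): min(8, -4) = -4
n1-2 (MIN): min(-1, 9, 2) = -1
n1-3 (MIN): min(0, 3) = 0
n1 (MAX): max(-4, -1, 0) = 0
MIN prefers the lower value; n2=-6, n1=0. n2 is better since -6 < 0.

n2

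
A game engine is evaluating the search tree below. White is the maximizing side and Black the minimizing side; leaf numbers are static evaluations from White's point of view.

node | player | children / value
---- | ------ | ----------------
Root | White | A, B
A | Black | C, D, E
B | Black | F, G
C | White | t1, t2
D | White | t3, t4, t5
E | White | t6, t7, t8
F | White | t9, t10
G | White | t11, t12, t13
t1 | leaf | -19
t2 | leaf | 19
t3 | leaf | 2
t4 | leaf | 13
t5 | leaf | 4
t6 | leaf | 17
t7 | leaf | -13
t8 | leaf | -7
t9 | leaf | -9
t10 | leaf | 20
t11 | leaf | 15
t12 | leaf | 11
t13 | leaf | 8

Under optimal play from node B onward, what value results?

F (White): max(-9, 20) = 20
G (White): max(15, 11, 8) = 15
B (Black): min(20, 15) = 15

15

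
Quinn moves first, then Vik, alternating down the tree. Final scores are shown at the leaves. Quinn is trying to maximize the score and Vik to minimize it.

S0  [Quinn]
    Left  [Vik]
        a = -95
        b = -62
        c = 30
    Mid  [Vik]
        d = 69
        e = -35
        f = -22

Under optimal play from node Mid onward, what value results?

Mid (Vik): min(69, -35, -22) = -35

-35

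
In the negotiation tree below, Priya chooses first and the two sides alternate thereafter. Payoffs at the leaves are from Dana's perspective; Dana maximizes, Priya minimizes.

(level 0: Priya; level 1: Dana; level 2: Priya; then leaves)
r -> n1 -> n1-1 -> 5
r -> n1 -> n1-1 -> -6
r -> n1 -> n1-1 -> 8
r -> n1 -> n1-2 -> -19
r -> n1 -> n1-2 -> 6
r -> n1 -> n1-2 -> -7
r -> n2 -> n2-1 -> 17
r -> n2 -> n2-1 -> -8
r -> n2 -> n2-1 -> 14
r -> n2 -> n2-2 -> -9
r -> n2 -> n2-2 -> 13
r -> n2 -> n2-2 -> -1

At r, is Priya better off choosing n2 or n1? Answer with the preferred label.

n2-1 (Priya): min(17, -8, 14) = -8
n2-2 (Priya): min(-9, 13, -1) = -9
n2 (Dana): max(-8, -9) = -8
n1-1 (Priya): min(5, -6, 8) = -6
n1-2 (Priya): min(-19, 6, -7) = -19
n1 (Dana): max(-6, -19) = -6
Priya prefers the lower value; n2=-8, n1=-6. n2 is better since -8 < -6.

n2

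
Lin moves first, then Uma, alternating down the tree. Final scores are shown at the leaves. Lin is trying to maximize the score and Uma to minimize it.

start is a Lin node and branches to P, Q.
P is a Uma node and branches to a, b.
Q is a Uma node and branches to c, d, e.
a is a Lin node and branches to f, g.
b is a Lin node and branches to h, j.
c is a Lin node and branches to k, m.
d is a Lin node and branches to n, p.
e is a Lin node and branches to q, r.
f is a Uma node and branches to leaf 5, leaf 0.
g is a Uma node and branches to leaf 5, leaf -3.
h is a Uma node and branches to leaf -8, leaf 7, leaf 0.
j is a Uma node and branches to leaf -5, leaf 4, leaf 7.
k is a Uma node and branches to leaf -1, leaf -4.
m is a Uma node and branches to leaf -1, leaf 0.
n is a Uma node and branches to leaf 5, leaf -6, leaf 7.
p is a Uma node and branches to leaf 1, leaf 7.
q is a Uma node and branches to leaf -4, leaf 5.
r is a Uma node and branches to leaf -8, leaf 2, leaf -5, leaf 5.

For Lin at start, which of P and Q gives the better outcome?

f (Uma): min(5, 0) = 0
g (Uma): min(5, -3) = -3
a (Lin): max(0, -3) = 0
h (Uma): min(-8, 7, 0) = -8
j (Uma): min(-5, 4, 7) = -5
b (Lin): max(-8, -5) = -5
P (Uma): min(0, -5) = -5
k (Uma): min(-1, -4) = -4
m (Uma): min(-1, 0) = -1
c (Lin): max(-4, -1) = -1
n (Uma): min(5, -6, 7) = -6
p (Uma): min(1, 7) = 1
d (Lin): max(-6, 1) = 1
q (Uma): min(-4, 5) = -4
r (Uma): min(-8, 2, -5, 5) = -8
e (Lin): max(-4, -8) = -4
Q (Uma): min(-1, 1, -4) = -4
Lin prefers the higher value; P=-5, Q=-4. Q is better since -4 > -5.

Q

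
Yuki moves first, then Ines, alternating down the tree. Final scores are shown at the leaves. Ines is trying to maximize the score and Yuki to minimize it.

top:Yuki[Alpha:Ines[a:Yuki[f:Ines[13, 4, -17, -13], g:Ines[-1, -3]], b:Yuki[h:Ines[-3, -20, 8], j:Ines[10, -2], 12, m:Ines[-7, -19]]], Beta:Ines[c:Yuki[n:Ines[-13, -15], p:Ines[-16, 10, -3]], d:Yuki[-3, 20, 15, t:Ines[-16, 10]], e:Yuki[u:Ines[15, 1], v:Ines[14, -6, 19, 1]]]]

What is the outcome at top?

f (Ines): max(13, 4, -17, -13) = 13
g (Ines): max(-1, -3) = -1
a (Yuki): min(13, -1) = -1
h (Ines): max(-3, -20, 8) = 8
j (Ines): max(10, -2) = 10
m (Ines): max(-7, -19) = -7
b (Yuki): min(8, 10, 12, -7) = -7
Alpha (Ines): max(-1, -7) = -1
n (Ines): max(-13, -15) = -13
p (Ines): max(-16, 10, -3) = 10
c (Yuki): min(-13, 10) = -13
t (Ines): max(-16, 10) = 10
d (Yuki): min(-3, 20, 15, 10) = -3
u (Ines): max(15, 1) = 15
v (Ines): max(14, -6, 19, 1) = 19
e (Yuki): min(15, 19) = 15
Beta (Ines): max(-13, -3, 15) = 15
top (Yuki): min(-1, 15) = -1

-1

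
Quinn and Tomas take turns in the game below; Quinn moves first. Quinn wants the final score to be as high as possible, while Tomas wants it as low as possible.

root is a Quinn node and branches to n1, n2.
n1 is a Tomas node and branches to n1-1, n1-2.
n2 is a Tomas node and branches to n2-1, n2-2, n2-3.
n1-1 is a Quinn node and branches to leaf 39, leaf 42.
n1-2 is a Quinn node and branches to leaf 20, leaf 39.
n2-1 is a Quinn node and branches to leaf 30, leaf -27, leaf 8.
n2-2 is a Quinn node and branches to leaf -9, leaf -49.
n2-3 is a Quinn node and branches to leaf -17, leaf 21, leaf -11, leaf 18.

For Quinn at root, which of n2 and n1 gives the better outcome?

n2-1 (Quinn): max(30, -27, 8) = 30
n2-2 (Quinn): max(-9, -49) = -9
n2-3 (Quinn): max(-17, 21, -11, 18) = 21
n2 (Tomas): min(30, -9, 21) = -9
n1-1 (Quinn): max(39, 42) = 42
n1-2 (Quinn): max(20, 39) = 39
n1 (Tomas): min(42, 39) = 39
Quinn prefers the higher value; n2=-9, n1=39. n1 is better since 39 > -9.

n1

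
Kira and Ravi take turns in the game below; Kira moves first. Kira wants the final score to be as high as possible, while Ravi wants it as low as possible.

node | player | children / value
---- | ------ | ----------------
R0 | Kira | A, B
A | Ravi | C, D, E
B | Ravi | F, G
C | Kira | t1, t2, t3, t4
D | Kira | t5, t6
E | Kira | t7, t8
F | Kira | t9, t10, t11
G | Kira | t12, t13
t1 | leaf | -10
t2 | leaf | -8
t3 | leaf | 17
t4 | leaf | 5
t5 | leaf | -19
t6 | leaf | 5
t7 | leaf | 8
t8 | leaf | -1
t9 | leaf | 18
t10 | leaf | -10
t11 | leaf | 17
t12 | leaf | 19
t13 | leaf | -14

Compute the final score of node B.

18

F (Kira): max(18, -10, 17) = 18
G (Kira): max(19, -14) = 19
B (Ravi): min(18, 19) = 18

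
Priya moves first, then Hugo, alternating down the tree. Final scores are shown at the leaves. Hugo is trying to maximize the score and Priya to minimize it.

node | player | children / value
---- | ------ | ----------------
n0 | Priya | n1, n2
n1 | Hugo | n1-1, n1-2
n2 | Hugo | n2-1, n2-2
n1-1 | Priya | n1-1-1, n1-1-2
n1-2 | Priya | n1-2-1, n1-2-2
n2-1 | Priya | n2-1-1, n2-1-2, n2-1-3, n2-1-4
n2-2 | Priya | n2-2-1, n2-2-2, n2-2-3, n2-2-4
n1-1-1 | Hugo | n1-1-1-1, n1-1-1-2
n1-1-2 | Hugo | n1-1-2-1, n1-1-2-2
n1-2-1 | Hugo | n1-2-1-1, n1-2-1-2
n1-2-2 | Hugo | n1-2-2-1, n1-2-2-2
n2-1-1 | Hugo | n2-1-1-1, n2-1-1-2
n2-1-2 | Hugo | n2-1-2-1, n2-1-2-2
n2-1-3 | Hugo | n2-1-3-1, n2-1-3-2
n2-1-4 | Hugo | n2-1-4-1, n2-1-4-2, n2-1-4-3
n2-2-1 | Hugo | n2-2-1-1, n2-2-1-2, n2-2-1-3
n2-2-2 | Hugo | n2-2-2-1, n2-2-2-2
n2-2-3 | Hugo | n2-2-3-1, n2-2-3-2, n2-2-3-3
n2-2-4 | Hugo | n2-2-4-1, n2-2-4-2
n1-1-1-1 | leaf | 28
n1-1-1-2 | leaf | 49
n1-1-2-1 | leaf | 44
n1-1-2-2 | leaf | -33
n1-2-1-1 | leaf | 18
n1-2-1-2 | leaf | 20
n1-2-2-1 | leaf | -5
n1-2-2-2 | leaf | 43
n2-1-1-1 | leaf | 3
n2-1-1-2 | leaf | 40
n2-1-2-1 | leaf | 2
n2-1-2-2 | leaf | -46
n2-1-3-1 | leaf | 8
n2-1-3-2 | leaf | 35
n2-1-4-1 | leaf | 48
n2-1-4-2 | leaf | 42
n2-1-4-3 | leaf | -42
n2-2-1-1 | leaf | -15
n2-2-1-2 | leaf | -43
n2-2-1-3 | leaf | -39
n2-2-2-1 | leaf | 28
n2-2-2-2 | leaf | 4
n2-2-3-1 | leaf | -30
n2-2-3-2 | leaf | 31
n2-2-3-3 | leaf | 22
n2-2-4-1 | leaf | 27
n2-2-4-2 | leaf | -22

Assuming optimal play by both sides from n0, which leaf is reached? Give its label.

n1-1-1 (Hugo): max(28, 49) = 49
n1-1-2 (Hugo): max(44, -33) = 44
n1-1 (Priya): min(49, 44) = 44
n1-2-1 (Hugo): max(18, 20) = 20
n1-2-2 (Hugo): max(-5, 43) = 43
n1-2 (Priya): min(20, 43) = 20
n1 (Hugo): max(44, 20) = 44
n2-1-1 (Hugo): max(3, 40) = 40
n2-1-2 (Hugo): max(2, -46) = 2
n2-1-3 (Hugo): max(8, 35) = 35
n2-1-4 (Hugo): max(48, 42, -42) = 48
n2-1 (Priya): min(40, 2, 35, 48) = 2
n2-2-1 (Hugo): max(-15, -43, -39) = -15
n2-2-2 (Hugo): max(28, 4) = 28
n2-2-3 (Hugo): max(-30, 31, 22) = 31
n2-2-4 (Hugo): max(27, -22) = 27
n2-2 (Priya): min(-15, 28, 31, 27) = -15
n2 (Hugo): max(2, -15) = 2
n0 (Priya): min(44, 2) = 2
At n0, Priya picks n2 (lowest: 2).
At n2, Hugo picks n2-1 (highest: 2).
At n2-1, Priya picks n2-1-2 (lowest: 2).
At n2-1-2, Hugo picks n2-1-2-1 (highest: 2).
Terminal value 2.

n2-1-2-1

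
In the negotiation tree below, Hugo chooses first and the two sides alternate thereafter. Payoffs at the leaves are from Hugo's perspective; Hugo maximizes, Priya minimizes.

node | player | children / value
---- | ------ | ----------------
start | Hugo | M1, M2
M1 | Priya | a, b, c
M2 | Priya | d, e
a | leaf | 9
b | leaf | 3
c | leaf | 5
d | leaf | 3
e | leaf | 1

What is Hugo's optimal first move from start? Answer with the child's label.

M1 (Priya): min(9, 3, 5) = 3
M2 (Priya): min(3, 1) = 1
start (Hugo): max(3, 1) = 3
Hugo at start wants the highest of {M1=3, M2=1}, so chooses M1.

M1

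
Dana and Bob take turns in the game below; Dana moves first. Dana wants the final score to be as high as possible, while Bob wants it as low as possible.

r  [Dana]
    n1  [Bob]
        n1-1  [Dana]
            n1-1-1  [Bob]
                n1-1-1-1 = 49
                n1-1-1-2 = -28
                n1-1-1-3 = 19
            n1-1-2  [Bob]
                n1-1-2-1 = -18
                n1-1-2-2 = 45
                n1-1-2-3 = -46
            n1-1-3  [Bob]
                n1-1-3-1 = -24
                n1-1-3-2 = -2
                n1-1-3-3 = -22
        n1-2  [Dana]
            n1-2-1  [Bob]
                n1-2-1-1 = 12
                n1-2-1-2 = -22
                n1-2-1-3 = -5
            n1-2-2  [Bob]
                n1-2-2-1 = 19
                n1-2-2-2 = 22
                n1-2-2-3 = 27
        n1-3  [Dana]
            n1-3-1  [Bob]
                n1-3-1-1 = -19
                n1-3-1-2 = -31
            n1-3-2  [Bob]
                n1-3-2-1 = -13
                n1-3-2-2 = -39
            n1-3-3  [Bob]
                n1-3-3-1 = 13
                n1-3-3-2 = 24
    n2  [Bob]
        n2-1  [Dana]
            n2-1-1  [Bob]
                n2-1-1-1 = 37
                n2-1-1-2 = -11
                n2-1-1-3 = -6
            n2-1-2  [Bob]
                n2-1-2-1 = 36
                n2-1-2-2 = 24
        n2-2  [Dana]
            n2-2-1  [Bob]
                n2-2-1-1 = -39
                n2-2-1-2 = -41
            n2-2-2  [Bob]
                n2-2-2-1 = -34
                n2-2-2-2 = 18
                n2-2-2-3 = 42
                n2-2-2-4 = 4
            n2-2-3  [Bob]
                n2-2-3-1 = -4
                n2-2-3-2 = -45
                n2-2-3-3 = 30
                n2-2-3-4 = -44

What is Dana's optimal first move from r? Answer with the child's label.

n1

n1-1-1 (Bob): min(49, -28, 19) = -28
n1-1-2 (Bob): min(-18, 45, -46) = -46
n1-1-3 (Bob): min(-24, -2, -22) = -24
n1-1 (Dana): max(-28, -46, -24) = -24
n1-2-1 (Bob): min(12, -22, -5) = -22
n1-2-2 (Bob): min(19, 22, 27) = 19
n1-2 (Dana): max(-22, 19) = 19
n1-3-1 (Bob): min(-19, -31) = -31
n1-3-2 (Bob): min(-13, -39) = -39
n1-3-3 (Bob): min(13, 24) = 13
n1-3 (Dana): max(-31, -39, 13) = 13
n1 (Bob): min(-24, 19, 13) = -24
n2-1-1 (Bob): min(37, -11, -6) = -11
n2-1-2 (Bob): min(36, 24) = 24
n2-1 (Dana): max(-11, 24) = 24
n2-2-1 (Bob): min(-39, -41) = -41
n2-2-2 (Bob): min(-34, 18, 42, 4) = -34
n2-2-3 (Bob): min(-4, -45, 30, -44) = -45
n2-2 (Dana): max(-41, -34, -45) = -34
n2 (Bob): min(24, -34) = -34
r (Dana): max(-24, -34) = -24
Dana at r wants the highest of {n1=-24, n2=-34}, so chooses n1.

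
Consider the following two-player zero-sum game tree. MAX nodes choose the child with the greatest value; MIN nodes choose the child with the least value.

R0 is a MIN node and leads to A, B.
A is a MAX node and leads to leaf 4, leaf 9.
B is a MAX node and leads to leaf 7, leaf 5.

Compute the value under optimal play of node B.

B (MAX): max(7, 5) = 7

7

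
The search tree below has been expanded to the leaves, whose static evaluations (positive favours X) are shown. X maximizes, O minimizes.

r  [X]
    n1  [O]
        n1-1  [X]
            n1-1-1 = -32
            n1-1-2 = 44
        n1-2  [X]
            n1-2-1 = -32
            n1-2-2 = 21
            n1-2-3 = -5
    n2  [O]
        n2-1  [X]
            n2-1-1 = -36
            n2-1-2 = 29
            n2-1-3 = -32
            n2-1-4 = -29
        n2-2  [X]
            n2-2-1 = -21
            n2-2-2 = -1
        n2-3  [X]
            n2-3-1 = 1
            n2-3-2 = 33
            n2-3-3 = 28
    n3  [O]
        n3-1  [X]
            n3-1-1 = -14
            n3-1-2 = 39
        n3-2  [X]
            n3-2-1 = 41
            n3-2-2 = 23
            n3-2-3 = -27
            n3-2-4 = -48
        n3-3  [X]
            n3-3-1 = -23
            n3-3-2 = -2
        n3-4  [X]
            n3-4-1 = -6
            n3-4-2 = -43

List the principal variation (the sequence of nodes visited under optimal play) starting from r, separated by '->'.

r -> n1 -> n1-2 -> n1-2-2

n1-1 (X): max(-32, 44) = 44
n1-2 (X): max(-32, 21, -5) = 21
n1 (O): min(44, 21) = 21
n2-1 (X): max(-36, 29, -32, -29) = 29
n2-2 (X): max(-21, -1) = -1
n2-3 (X): max(1, 33, 28) = 33
n2 (O): min(29, -1, 33) = -1
n3-1 (X): max(-14, 39) = 39
n3-2 (X): max(41, 23, -27, -48) = 41
n3-3 (X): max(-23, -2) = -2
n3-4 (X): max(-6, -43) = -6
n3 (O): min(39, 41, -2, -6) = -6
r (X): max(21, -1, -6) = 21
At r, X picks n1 (highest: 21).
At n1, O picks n1-2 (lowest: 21).
At n1-2, X picks n1-2-2 (highest: 21).
Terminal value 21.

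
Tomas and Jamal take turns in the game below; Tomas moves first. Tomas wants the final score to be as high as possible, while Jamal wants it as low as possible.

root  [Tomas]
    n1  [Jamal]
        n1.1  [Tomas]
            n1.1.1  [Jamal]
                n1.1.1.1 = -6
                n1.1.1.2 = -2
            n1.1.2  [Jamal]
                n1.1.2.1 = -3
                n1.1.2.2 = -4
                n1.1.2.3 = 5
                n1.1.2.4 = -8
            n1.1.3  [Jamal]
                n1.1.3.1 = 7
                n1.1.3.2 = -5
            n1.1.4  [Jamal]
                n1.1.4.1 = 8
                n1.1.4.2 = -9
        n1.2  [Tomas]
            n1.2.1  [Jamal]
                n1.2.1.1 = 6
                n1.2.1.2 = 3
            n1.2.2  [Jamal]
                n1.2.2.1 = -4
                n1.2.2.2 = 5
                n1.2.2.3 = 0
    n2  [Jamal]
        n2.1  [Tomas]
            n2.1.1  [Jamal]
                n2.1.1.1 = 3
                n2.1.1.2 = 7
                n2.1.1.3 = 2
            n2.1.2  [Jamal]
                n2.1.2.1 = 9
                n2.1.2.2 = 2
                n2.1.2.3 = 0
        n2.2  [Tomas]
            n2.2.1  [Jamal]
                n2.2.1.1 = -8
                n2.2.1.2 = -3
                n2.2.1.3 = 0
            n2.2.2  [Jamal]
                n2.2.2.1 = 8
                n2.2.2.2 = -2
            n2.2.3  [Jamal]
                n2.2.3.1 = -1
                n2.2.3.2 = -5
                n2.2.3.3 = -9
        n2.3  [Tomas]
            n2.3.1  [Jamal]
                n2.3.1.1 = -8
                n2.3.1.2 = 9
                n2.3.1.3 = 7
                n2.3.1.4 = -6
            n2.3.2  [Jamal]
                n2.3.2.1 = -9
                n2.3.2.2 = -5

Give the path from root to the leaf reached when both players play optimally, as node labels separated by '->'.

n1.1.1 (Jamal): min(-6, -2) = -6
n1.1.2 (Jamal): min(-3, -4, 5, -8) = -8
n1.1.3 (Jamal): min(7, -5) = -5
n1.1.4 (Jamal): min(8, -9) = -9
n1.1 (Tomas): max(-6, -8, -5, -9) = -5
n1.2.1 (Jamal): min(6, 3) = 3
n1.2.2 (Jamal): min(-4, 5, 0) = -4
n1.2 (Tomas): max(3, -4) = 3
n1 (Jamal): min(-5, 3) = -5
n2.1.1 (Jamal): min(3, 7, 2) = 2
n2.1.2 (Jamal): min(9, 2, 0) = 0
n2.1 (Tomas): max(2, 0) = 2
n2.2.1 (Jamal): min(-8, -3, 0) = -8
n2.2.2 (Jamal): min(8, -2) = -2
n2.2.3 (Jamal): min(-1, -5, -9) = -9
n2.2 (Tomas): max(-8, -2, -9) = -2
n2.3.1 (Jamal): min(-8, 9, 7, -6) = -8
n2.3.2 (Jamal): min(-9, -5) = -9
n2.3 (Tomas): max(-8, -9) = -8
n2 (Jamal): min(2, -2, -8) = -8
root (Tomas): max(-5, -8) = -5
At root, Tomas picks n1 (highest: -5).
At n1, Jamal picks n1.1 (lowest: -5).
At n1.1, Tomas picks n1.1.3 (highest: -5).
At n1.1.3, Jamal picks n1.1.3.2 (lowest: -5).
Terminal value -5.

root -> n1 -> n1.1 -> n1.1.3 -> n1.1.3.2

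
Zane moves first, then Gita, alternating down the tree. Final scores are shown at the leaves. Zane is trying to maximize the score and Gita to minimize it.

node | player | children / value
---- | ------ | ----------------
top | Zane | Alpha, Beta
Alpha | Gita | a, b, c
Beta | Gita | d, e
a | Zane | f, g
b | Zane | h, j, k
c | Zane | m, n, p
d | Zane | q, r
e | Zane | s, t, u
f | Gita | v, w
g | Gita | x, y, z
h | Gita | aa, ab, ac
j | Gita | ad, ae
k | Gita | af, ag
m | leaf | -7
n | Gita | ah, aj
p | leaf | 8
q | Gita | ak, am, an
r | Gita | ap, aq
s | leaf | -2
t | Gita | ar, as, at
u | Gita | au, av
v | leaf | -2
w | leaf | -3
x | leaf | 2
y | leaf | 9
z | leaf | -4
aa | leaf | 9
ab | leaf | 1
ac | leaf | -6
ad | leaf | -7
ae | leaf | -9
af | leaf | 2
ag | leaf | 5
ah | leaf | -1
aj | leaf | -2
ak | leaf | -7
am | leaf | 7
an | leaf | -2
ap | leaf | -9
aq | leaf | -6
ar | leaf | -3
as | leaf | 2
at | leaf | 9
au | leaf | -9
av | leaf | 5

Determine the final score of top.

-3

f (Gita): min(-2, -3) = -3
g (Gita): min(2, 9, -4) = -4
a (Zane): max(-3, -4) = -3
h (Gita): min(9, 1, -6) = -6
j (Gita): min(-7, -9) = -9
k (Gita): min(2, 5) = 2
b (Zane): max(-6, -9, 2) = 2
n (Gita): min(-1, -2) = -2
c (Zane): max(-7, -2, 8) = 8
Alpha (Gita): min(-3, 2, 8) = -3
q (Gita): min(-7, 7, -2) = -7
r (Gita): min(-9, -6) = -9
d (Zane): max(-7, -9) = -7
t (Gita): min(-3, 2, 9) = -3
u (Gita): min(-9, 5) = -9
e (Zane): max(-2, -3, -9) = -2
Beta (Gita): min(-7, -2) = -7
top (Zane): max(-3, -7) = -3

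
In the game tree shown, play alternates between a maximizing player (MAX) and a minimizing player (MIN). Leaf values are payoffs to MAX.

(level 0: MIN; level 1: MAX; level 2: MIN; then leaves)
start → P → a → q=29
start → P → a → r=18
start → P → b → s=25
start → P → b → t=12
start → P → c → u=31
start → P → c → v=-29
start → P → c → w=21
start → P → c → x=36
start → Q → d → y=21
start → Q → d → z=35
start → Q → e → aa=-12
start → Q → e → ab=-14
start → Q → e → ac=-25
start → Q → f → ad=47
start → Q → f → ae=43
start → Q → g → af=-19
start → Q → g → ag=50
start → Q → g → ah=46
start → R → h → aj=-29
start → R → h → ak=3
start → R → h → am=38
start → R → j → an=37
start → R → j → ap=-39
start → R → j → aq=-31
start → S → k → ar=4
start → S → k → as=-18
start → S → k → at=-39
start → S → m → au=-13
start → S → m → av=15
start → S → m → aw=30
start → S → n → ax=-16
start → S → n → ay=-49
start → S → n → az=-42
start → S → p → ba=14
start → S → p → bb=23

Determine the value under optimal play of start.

a (MIN): min(29, 18) = 18
b (MIN): min(25, 12) = 12
c (MIN): min(31, -29, 21, 36) = -29
P (MAX): max(18, 12, -29) = 18
d (MIN): min(21, 35) = 21
e (MIN): min(-12, -14, -25) = -25
f (MIN): min(47, 43) = 43
g (MIN): min(-19, 50, 46) = -19
Q (MAX): max(21, -25, 43, -19) = 43
h (MIN): min(-29, 3, 38) = -29
j (MIN): min(37, -39, -31) = -39
R (MAX): max(-29, -39) = -29
k (MIN): min(4, -18, -39) = -39
m (MIN): min(-13, 15, 30) = -13
n (MIN): min(-16, -49, -42) = -49
p (MIN): min(14, 23) = 14
S (MAX): max(-39, -13, -49, 14) = 14
start (MIN): min(18, 43, -29, 14) = -29

-29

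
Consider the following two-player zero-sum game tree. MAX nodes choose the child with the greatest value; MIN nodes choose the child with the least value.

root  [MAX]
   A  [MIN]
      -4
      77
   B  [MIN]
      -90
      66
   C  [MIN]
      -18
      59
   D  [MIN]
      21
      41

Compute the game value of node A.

A (MIN): min(-4, 77) = -4

-4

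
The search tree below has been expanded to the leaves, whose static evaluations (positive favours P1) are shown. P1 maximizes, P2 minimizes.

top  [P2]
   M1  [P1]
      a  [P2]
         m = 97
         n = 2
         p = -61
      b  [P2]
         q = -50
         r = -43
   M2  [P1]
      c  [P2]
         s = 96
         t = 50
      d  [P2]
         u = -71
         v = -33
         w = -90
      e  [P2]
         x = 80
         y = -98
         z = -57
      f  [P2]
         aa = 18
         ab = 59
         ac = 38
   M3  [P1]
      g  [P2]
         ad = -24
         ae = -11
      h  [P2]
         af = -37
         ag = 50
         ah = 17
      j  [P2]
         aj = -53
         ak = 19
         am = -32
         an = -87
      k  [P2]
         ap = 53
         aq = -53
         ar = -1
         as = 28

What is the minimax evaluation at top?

a (P2): min(97, 2, -61) = -61
b (P2): min(-50, -43) = -50
M1 (P1): max(-61, -50) = -50
c (P2): min(96, 50) = 50
d (P2): min(-71, -33, -90) = -90
e (P2): min(80, -98, -57) = -98
f (P2): min(18, 59, 38) = 18
M2 (P1): max(50, -90, -98, 18) = 50
g (P2): min(-24, -11) = -24
h (P2): min(-37, 50, 17) = -37
j (P2): min(-53, 19, -32, -87) = -87
k (P2): min(53, -53, -1, 28) = -53
M3 (P1): max(-24, -37, -87, -53) = -24
top (P2): min(-50, 50, -24) = -50

-50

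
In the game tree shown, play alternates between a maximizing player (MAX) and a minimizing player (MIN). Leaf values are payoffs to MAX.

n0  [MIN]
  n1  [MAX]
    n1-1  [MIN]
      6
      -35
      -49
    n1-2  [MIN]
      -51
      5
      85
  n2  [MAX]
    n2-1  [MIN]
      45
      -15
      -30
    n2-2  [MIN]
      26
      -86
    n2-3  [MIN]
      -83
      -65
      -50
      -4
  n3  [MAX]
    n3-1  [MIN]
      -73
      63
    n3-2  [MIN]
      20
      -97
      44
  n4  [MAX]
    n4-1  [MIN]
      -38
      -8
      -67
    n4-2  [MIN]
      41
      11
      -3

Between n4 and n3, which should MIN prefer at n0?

n4-1 (MIN): min(-38, -8, -67) = -67
n4-2 (MIN): min(41, 11, -3) = -3
n4 (MAX): max(-67, -3) = -3
n3-1 (MIN): min(-73, 63) = -73
n3-2 (MIN): min(20, -97, 44) = -97
n3 (MAX): max(-73, -97) = -73
MIN prefers the lower value; n4=-3, n3=-73. n3 is better since -73 < -3.

n3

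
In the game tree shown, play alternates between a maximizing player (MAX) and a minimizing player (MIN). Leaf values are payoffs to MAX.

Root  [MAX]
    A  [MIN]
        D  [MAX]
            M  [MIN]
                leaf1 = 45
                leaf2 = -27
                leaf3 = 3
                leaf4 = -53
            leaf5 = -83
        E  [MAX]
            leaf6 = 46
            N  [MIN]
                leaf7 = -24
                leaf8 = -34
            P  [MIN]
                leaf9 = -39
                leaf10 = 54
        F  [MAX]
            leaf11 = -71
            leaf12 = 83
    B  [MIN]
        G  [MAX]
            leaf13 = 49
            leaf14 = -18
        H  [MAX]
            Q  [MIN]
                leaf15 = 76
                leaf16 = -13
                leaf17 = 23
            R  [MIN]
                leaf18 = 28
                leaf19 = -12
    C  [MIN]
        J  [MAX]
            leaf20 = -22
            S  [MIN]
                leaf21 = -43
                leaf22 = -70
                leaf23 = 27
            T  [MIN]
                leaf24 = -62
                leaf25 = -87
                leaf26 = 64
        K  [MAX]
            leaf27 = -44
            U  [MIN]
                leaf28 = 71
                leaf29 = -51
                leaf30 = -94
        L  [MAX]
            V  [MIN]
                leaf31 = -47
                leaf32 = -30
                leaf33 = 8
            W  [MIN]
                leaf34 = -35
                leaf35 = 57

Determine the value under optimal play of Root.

M (MIN): min(45, -27, 3, -53) = -53
D (MAX): max(-53, -83) = -53
N (MIN): min(-24, -34) = -34
P (MIN): min(-39, 54) = -39
E (MAX): max(46, -34, -39) = 46
F (MAX): max(-71, 83) = 83
A (MIN): min(-53, 46, 83) = -53
G (MAX): max(49, -18) = 49
Q (MIN): min(76, -13, 23) = -13
R (MIN): min(28, -12) = -12
H (MAX): max(-13, -12) = -12
B (MIN): min(49, -12) = -12
S (MIN): min(-43, -70, 27) = -70
T (MIN): min(-62, -87, 64) = -87
J (MAX): max(-22, -70, -87) = -22
U (MIN): min(71, -51, -94) = -94
K (MAX): max(-44, -94) = -44
V (MIN): min(-47, -30, 8) = -47
W (MIN): min(-35, 57) = -35
L (MAX): max(-47, -35) = -35
C (MIN): min(-22, -44, -35) = -44
Root (MAX): max(-53, -12, -44) = -12

-12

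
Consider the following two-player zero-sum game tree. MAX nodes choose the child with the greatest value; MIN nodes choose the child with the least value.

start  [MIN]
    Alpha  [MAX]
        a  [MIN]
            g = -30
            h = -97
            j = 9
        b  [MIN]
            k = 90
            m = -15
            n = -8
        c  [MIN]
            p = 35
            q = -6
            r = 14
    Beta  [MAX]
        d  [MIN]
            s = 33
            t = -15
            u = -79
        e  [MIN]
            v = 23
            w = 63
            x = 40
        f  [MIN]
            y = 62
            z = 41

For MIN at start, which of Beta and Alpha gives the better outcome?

Alpha

d (MIN): min(33, -15, -79) = -79
e (MIN): min(23, 63, 40) = 23
f (MIN): min(62, 41) = 41
Beta (MAX): max(-79, 23, 41) = 41
a (MIN): min(-30, -97, 9) = -97
b (MIN): min(90, -15, -8) = -15
c (MIN): min(35, -6, 14) = -6
Alpha (MAX): max(-97, -15, -6) = -6
MIN prefers the lower value; Beta=41, Alpha=-6. Alpha is better since -6 < 41.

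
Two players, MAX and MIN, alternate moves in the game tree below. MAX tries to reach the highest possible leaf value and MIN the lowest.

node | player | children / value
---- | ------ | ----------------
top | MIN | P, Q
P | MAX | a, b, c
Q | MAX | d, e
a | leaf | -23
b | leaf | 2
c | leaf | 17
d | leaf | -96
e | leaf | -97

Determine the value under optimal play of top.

-96

P (MAX): max(-23, 2, 17) = 17
Q (MAX): max(-96, -97) = -96
top (MIN): min(17, -96) = -96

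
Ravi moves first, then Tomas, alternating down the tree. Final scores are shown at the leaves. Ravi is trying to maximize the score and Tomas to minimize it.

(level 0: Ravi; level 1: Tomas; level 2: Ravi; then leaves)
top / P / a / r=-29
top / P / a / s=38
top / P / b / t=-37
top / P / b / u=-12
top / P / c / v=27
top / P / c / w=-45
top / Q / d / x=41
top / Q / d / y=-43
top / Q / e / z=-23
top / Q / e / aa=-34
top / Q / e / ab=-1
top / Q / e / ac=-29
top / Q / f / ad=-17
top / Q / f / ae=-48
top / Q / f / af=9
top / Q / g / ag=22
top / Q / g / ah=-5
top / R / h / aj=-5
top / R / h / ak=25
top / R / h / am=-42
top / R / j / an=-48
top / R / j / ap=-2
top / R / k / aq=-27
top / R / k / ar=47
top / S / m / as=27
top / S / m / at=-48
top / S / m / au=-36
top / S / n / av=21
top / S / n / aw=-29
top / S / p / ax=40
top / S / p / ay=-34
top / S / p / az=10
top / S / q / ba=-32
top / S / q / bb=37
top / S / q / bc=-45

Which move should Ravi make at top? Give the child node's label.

S

a (Ravi): max(-29, 38) = 38
b (Ravi): max(-37, -12) = -12
c (Ravi): max(27, -45) = 27
P (Tomas): min(38, -12, 27) = -12
d (Ravi): max(41, -43) = 41
e (Ravi): max(-23, -34, -1, -29) = -1
f (Ravi): max(-17, -48, 9) = 9
g (Ravi): max(22, -5) = 22
Q (Tomas): min(41, -1, 9, 22) = -1
h (Ravi): max(-5, 25, -42) = 25
j (Ravi): max(-48, -2) = -2
k (Ravi): max(-27, 47) = 47
R (Tomas): min(25, -2, 47) = -2
m (Ravi): max(27, -48, -36) = 27
n (Ravi): max(21, -29) = 21
p (Ravi): max(40, -34, 10) = 40
q (Ravi): max(-32, 37, -45) = 37
S (Tomas): min(27, 21, 40, 37) = 21
top (Ravi): max(-12, -1, -2, 21) = 21
Ravi at top wants the highest of {P=-12, Q=-1, R=-2, S=21}, so chooses S.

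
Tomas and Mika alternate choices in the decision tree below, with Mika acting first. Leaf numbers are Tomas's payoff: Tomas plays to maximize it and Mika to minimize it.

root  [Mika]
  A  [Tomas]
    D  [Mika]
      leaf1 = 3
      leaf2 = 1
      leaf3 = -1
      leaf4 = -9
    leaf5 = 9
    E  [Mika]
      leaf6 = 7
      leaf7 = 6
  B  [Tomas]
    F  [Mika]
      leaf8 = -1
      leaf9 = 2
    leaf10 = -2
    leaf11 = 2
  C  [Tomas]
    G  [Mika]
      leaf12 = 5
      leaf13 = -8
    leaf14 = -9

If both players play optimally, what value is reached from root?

-8

D (Mika): min(3, 1, -1, -9) = -9
E (Mika): min(7, 6) = 6
A (Tomas): max(-9, 9, 6) = 9
F (Mika): min(-1, 2) = -1
B (Tomas): max(-1, -2, 2) = 2
G (Mika): min(5, -8) = -8
C (Tomas): max(-8, -9) = -8
root (Mika): min(9, 2, -8) = -8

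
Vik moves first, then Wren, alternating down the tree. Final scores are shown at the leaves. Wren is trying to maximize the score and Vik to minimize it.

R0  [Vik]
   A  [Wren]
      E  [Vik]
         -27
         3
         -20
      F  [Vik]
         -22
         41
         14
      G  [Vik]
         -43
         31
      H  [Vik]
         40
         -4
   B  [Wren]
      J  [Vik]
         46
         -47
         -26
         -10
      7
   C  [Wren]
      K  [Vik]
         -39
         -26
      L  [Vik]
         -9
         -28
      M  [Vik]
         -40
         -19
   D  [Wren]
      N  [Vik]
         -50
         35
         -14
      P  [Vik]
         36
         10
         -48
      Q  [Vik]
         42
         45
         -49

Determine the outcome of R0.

E (Vik): min(-27, 3, -20) = -27
F (Vik): min(-22, 41, 14) = -22
G (Vik): min(-43, 31) = -43
H (Vik): min(40, -4) = -4
A (Wren): max(-27, -22, -43, -4) = -4
J (Vik): min(46, -47, -26, -10) = -47
B (Wren): max(-47, 7) = 7
K (Vik): min(-39, -26) = -39
L (Vik): min(-9, -28) = -28
M (Vik): min(-40, -19) = -40
C (Wren): max(-39, -28, -40) = -28
N (Vik): min(-50, 35, -14) = -50
P (Vik): min(36, 10, -48) = -48
Q (Vik): min(42, 45, -49) = -49
D (Wren): max(-50, -48, -49) = -48
R0 (Vik): min(-4, 7, -28, -48) = -48

-48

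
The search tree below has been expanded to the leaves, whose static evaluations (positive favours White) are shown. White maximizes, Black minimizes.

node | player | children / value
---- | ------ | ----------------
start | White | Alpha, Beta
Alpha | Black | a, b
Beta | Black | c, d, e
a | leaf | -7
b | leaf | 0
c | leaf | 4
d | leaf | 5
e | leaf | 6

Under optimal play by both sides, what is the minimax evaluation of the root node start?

Alpha (Black): min(-7, 0) = -7
Beta (Black): min(4, 5, 6) = 4
start (White): max(-7, 4) = 4

4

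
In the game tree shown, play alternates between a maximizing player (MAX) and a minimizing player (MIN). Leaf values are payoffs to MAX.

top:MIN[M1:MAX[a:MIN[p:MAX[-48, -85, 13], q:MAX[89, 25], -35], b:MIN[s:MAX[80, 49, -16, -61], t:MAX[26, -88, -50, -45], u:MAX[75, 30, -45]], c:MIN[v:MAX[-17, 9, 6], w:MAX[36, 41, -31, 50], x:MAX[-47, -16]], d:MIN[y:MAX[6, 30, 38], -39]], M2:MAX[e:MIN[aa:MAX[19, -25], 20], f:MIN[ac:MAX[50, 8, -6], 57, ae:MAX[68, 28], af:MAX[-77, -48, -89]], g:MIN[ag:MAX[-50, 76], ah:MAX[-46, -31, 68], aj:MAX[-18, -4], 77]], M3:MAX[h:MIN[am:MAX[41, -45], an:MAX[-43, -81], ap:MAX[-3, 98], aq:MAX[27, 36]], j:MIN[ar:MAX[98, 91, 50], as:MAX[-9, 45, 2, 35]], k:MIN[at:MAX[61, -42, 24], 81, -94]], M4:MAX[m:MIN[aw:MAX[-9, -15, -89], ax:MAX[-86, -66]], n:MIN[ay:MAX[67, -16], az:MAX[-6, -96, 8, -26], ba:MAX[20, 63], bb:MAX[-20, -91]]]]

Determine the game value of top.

p (MAX): max(-48, -85, 13) = 13
q (MAX): max(89, 25) = 89
a (MIN): min(13, 89, -35) = -35
s (MAX): max(80, 49, -16, -61) = 80
t (MAX): max(26, -88, -50, -45) = 26
u (MAX): max(75, 30, -45) = 75
b (MIN): min(80, 26, 75) = 26
v (MAX): max(-17, 9, 6) = 9
w (MAX): max(36, 41, -31, 50) = 50
x (MAX): max(-47, -16) = -16
c (MIN): min(9, 50, -16) = -16
y (MAX): max(6, 30, 38) = 38
d (MIN): min(38, -39) = -39
M1 (MAX): max(-35, 26, -16, -39) = 26
aa (MAX): max(19, -25) = 19
e (MIN): min(19, 20) = 19
ac (MAX): max(50, 8, -6) = 50
ae (MAX): max(68, 28) = 68
af (MAX): max(-77, -48, -89) = -48
f (MIN): min(50, 57, 68, -48) = -48
ag (MAX): max(-50, 76) = 76
ah (MAX): max(-46, -31, 68) = 68
aj (MAX): max(-18, -4) = -4
g (MIN): min(76, 68, -4, 77) = -4
M2 (MAX): max(19, -48, -4) = 19
am (MAX): max(41, -45) = 41
an (MAX): max(-43, -81) = -43
ap (MAX): max(-3, 98) = 98
aq (MAX): max(27, 36) = 36
h (MIN): min(41, -43, 98, 36) = -43
ar (MAX): max(98, 91, 50) = 98
as (MAX): max(-9, 45, 2, 35) = 45
j (MIN): min(98, 45) = 45
at (MAX): max(61, -42, 24) = 61
k (MIN): min(61, 81, -94) = -94
M3 (MAX): max(-43, 45, -94) = 45
aw (MAX): max(-9, -15, -89) = -9
ax (MAX): max(-86, -66) = -66
m (MIN): min(-9, -66) = -66
ay (MAX): max(67, -16) = 67
az (MAX): max(-6, -96, 8, -26) = 8
ba (MAX): max(20, 63) = 63
bb (MAX): max(-20, -91) = -20
n (MIN): min(67, 8, 63, -20) = -20
M4 (MAX): max(-66, -20) = -20
top (MIN): min(26, 19, 45, -20) = -20

-20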